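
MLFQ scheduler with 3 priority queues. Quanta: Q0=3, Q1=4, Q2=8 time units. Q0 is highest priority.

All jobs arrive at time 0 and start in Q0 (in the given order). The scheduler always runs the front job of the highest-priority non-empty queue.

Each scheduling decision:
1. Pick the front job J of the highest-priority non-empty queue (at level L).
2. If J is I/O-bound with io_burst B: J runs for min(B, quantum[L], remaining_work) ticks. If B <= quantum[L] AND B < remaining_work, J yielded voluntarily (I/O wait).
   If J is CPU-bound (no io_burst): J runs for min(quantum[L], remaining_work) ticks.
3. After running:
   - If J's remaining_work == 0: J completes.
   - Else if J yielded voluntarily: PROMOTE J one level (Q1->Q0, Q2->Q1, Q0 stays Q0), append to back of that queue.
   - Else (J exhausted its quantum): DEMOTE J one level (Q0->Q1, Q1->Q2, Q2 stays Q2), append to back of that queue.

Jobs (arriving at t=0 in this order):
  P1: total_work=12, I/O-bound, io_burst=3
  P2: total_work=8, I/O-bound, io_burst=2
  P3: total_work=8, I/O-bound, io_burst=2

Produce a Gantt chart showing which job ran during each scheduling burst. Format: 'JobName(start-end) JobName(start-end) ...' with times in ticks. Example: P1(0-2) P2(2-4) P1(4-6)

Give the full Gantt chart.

t=0-3: P1@Q0 runs 3, rem=9, I/O yield, promote→Q0. Q0=[P2,P3,P1] Q1=[] Q2=[]
t=3-5: P2@Q0 runs 2, rem=6, I/O yield, promote→Q0. Q0=[P3,P1,P2] Q1=[] Q2=[]
t=5-7: P3@Q0 runs 2, rem=6, I/O yield, promote→Q0. Q0=[P1,P2,P3] Q1=[] Q2=[]
t=7-10: P1@Q0 runs 3, rem=6, I/O yield, promote→Q0. Q0=[P2,P3,P1] Q1=[] Q2=[]
t=10-12: P2@Q0 runs 2, rem=4, I/O yield, promote→Q0. Q0=[P3,P1,P2] Q1=[] Q2=[]
t=12-14: P3@Q0 runs 2, rem=4, I/O yield, promote→Q0. Q0=[P1,P2,P3] Q1=[] Q2=[]
t=14-17: P1@Q0 runs 3, rem=3, I/O yield, promote→Q0. Q0=[P2,P3,P1] Q1=[] Q2=[]
t=17-19: P2@Q0 runs 2, rem=2, I/O yield, promote→Q0. Q0=[P3,P1,P2] Q1=[] Q2=[]
t=19-21: P3@Q0 runs 2, rem=2, I/O yield, promote→Q0. Q0=[P1,P2,P3] Q1=[] Q2=[]
t=21-24: P1@Q0 runs 3, rem=0, completes. Q0=[P2,P3] Q1=[] Q2=[]
t=24-26: P2@Q0 runs 2, rem=0, completes. Q0=[P3] Q1=[] Q2=[]
t=26-28: P3@Q0 runs 2, rem=0, completes. Q0=[] Q1=[] Q2=[]

Answer: P1(0-3) P2(3-5) P3(5-7) P1(7-10) P2(10-12) P3(12-14) P1(14-17) P2(17-19) P3(19-21) P1(21-24) P2(24-26) P3(26-28)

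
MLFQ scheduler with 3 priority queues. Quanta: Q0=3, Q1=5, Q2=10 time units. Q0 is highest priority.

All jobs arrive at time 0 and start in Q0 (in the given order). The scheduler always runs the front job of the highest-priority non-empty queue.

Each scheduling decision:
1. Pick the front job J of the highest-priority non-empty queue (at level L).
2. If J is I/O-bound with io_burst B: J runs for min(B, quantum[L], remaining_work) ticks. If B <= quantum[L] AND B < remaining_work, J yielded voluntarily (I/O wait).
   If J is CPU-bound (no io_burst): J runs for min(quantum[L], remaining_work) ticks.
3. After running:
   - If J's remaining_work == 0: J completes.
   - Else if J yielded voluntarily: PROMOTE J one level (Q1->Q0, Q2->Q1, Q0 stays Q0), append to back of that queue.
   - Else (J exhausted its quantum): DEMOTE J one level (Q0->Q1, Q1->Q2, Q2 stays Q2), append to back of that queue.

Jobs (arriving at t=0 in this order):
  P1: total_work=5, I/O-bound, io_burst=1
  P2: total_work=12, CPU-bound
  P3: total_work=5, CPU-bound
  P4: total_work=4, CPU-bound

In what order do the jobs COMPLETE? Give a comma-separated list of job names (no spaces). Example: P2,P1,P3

Answer: P1,P3,P4,P2

Derivation:
t=0-1: P1@Q0 runs 1, rem=4, I/O yield, promote→Q0. Q0=[P2,P3,P4,P1] Q1=[] Q2=[]
t=1-4: P2@Q0 runs 3, rem=9, quantum used, demote→Q1. Q0=[P3,P4,P1] Q1=[P2] Q2=[]
t=4-7: P3@Q0 runs 3, rem=2, quantum used, demote→Q1. Q0=[P4,P1] Q1=[P2,P3] Q2=[]
t=7-10: P4@Q0 runs 3, rem=1, quantum used, demote→Q1. Q0=[P1] Q1=[P2,P3,P4] Q2=[]
t=10-11: P1@Q0 runs 1, rem=3, I/O yield, promote→Q0. Q0=[P1] Q1=[P2,P3,P4] Q2=[]
t=11-12: P1@Q0 runs 1, rem=2, I/O yield, promote→Q0. Q0=[P1] Q1=[P2,P3,P4] Q2=[]
t=12-13: P1@Q0 runs 1, rem=1, I/O yield, promote→Q0. Q0=[P1] Q1=[P2,P3,P4] Q2=[]
t=13-14: P1@Q0 runs 1, rem=0, completes. Q0=[] Q1=[P2,P3,P4] Q2=[]
t=14-19: P2@Q1 runs 5, rem=4, quantum used, demote→Q2. Q0=[] Q1=[P3,P4] Q2=[P2]
t=19-21: P3@Q1 runs 2, rem=0, completes. Q0=[] Q1=[P4] Q2=[P2]
t=21-22: P4@Q1 runs 1, rem=0, completes. Q0=[] Q1=[] Q2=[P2]
t=22-26: P2@Q2 runs 4, rem=0, completes. Q0=[] Q1=[] Q2=[]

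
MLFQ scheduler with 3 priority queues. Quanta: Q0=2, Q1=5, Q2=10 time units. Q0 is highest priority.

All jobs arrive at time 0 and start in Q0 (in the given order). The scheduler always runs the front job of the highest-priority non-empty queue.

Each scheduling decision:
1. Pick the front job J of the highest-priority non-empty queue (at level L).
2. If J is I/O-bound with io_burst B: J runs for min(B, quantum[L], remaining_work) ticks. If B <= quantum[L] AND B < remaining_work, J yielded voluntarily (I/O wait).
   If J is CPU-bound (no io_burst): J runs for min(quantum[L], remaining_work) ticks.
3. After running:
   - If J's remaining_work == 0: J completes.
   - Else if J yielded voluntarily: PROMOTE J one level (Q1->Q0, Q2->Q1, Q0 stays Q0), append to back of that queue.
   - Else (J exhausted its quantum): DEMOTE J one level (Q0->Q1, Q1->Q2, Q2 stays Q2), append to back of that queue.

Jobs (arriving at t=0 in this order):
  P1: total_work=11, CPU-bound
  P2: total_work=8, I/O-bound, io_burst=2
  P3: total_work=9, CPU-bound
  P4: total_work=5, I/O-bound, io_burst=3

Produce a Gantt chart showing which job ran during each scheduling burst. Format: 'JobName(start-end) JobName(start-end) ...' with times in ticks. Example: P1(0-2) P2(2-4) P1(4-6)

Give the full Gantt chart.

Answer: P1(0-2) P2(2-4) P3(4-6) P4(6-8) P2(8-10) P2(10-12) P2(12-14) P1(14-19) P3(19-24) P4(24-27) P1(27-31) P3(31-33)

Derivation:
t=0-2: P1@Q0 runs 2, rem=9, quantum used, demote→Q1. Q0=[P2,P3,P4] Q1=[P1] Q2=[]
t=2-4: P2@Q0 runs 2, rem=6, I/O yield, promote→Q0. Q0=[P3,P4,P2] Q1=[P1] Q2=[]
t=4-6: P3@Q0 runs 2, rem=7, quantum used, demote→Q1. Q0=[P4,P2] Q1=[P1,P3] Q2=[]
t=6-8: P4@Q0 runs 2, rem=3, quantum used, demote→Q1. Q0=[P2] Q1=[P1,P3,P4] Q2=[]
t=8-10: P2@Q0 runs 2, rem=4, I/O yield, promote→Q0. Q0=[P2] Q1=[P1,P3,P4] Q2=[]
t=10-12: P2@Q0 runs 2, rem=2, I/O yield, promote→Q0. Q0=[P2] Q1=[P1,P3,P4] Q2=[]
t=12-14: P2@Q0 runs 2, rem=0, completes. Q0=[] Q1=[P1,P3,P4] Q2=[]
t=14-19: P1@Q1 runs 5, rem=4, quantum used, demote→Q2. Q0=[] Q1=[P3,P4] Q2=[P1]
t=19-24: P3@Q1 runs 5, rem=2, quantum used, demote→Q2. Q0=[] Q1=[P4] Q2=[P1,P3]
t=24-27: P4@Q1 runs 3, rem=0, completes. Q0=[] Q1=[] Q2=[P1,P3]
t=27-31: P1@Q2 runs 4, rem=0, completes. Q0=[] Q1=[] Q2=[P3]
t=31-33: P3@Q2 runs 2, rem=0, completes. Q0=[] Q1=[] Q2=[]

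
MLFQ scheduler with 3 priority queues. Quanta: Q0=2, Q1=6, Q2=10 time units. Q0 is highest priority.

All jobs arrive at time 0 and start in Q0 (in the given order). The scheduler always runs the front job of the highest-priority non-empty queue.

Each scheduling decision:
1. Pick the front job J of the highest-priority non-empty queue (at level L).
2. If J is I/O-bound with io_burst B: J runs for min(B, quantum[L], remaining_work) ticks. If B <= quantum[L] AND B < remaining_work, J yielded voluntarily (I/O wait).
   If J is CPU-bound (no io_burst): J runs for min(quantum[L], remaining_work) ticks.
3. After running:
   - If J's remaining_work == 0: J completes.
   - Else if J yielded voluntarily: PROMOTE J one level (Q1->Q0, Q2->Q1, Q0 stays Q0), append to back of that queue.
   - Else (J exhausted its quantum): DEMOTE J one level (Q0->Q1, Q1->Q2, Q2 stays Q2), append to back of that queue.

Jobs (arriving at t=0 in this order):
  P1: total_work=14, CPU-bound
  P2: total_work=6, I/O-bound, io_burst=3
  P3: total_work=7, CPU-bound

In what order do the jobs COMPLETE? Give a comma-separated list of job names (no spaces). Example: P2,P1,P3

Answer: P2,P3,P1

Derivation:
t=0-2: P1@Q0 runs 2, rem=12, quantum used, demote→Q1. Q0=[P2,P3] Q1=[P1] Q2=[]
t=2-4: P2@Q0 runs 2, rem=4, quantum used, demote→Q1. Q0=[P3] Q1=[P1,P2] Q2=[]
t=4-6: P3@Q0 runs 2, rem=5, quantum used, demote→Q1. Q0=[] Q1=[P1,P2,P3] Q2=[]
t=6-12: P1@Q1 runs 6, rem=6, quantum used, demote→Q2. Q0=[] Q1=[P2,P3] Q2=[P1]
t=12-15: P2@Q1 runs 3, rem=1, I/O yield, promote→Q0. Q0=[P2] Q1=[P3] Q2=[P1]
t=15-16: P2@Q0 runs 1, rem=0, completes. Q0=[] Q1=[P3] Q2=[P1]
t=16-21: P3@Q1 runs 5, rem=0, completes. Q0=[] Q1=[] Q2=[P1]
t=21-27: P1@Q2 runs 6, rem=0, completes. Q0=[] Q1=[] Q2=[]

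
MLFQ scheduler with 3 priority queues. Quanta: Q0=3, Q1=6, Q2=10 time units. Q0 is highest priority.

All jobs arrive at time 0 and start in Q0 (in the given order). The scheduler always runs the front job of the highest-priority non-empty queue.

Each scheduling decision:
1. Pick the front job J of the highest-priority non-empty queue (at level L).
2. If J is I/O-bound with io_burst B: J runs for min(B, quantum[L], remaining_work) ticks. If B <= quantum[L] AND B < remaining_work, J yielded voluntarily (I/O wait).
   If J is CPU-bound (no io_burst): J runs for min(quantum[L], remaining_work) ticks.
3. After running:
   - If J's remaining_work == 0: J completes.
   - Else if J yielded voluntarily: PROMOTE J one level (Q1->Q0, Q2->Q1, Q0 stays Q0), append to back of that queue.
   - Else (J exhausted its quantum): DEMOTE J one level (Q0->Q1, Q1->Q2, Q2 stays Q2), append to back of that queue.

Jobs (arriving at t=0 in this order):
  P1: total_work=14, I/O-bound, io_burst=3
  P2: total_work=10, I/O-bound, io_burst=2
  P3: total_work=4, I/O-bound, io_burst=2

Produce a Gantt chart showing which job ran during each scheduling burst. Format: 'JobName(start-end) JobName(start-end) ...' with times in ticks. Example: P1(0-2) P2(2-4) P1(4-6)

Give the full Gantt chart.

Answer: P1(0-3) P2(3-5) P3(5-7) P1(7-10) P2(10-12) P3(12-14) P1(14-17) P2(17-19) P1(19-22) P2(22-24) P1(24-26) P2(26-28)

Derivation:
t=0-3: P1@Q0 runs 3, rem=11, I/O yield, promote→Q0. Q0=[P2,P3,P1] Q1=[] Q2=[]
t=3-5: P2@Q0 runs 2, rem=8, I/O yield, promote→Q0. Q0=[P3,P1,P2] Q1=[] Q2=[]
t=5-7: P3@Q0 runs 2, rem=2, I/O yield, promote→Q0. Q0=[P1,P2,P3] Q1=[] Q2=[]
t=7-10: P1@Q0 runs 3, rem=8, I/O yield, promote→Q0. Q0=[P2,P3,P1] Q1=[] Q2=[]
t=10-12: P2@Q0 runs 2, rem=6, I/O yield, promote→Q0. Q0=[P3,P1,P2] Q1=[] Q2=[]
t=12-14: P3@Q0 runs 2, rem=0, completes. Q0=[P1,P2] Q1=[] Q2=[]
t=14-17: P1@Q0 runs 3, rem=5, I/O yield, promote→Q0. Q0=[P2,P1] Q1=[] Q2=[]
t=17-19: P2@Q0 runs 2, rem=4, I/O yield, promote→Q0. Q0=[P1,P2] Q1=[] Q2=[]
t=19-22: P1@Q0 runs 3, rem=2, I/O yield, promote→Q0. Q0=[P2,P1] Q1=[] Q2=[]
t=22-24: P2@Q0 runs 2, rem=2, I/O yield, promote→Q0. Q0=[P1,P2] Q1=[] Q2=[]
t=24-26: P1@Q0 runs 2, rem=0, completes. Q0=[P2] Q1=[] Q2=[]
t=26-28: P2@Q0 runs 2, rem=0, completes. Q0=[] Q1=[] Q2=[]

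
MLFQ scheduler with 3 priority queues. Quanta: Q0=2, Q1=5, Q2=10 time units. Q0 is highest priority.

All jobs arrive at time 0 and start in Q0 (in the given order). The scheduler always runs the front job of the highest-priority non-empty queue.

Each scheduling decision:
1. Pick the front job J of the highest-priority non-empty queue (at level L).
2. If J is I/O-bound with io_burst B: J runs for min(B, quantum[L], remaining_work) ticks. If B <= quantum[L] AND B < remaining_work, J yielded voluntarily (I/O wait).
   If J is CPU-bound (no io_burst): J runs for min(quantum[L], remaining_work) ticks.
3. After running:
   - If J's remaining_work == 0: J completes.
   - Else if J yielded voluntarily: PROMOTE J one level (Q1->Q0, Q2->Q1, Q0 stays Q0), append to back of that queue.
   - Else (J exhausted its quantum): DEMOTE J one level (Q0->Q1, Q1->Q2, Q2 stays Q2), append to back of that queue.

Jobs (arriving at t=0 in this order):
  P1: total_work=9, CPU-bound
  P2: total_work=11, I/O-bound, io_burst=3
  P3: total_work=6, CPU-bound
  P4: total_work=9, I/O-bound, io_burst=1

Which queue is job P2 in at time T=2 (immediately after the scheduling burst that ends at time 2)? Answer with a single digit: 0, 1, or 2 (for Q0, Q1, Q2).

t=0-2: P1@Q0 runs 2, rem=7, quantum used, demote→Q1. Q0=[P2,P3,P4] Q1=[P1] Q2=[]
t=2-4: P2@Q0 runs 2, rem=9, quantum used, demote→Q1. Q0=[P3,P4] Q1=[P1,P2] Q2=[]
t=4-6: P3@Q0 runs 2, rem=4, quantum used, demote→Q1. Q0=[P4] Q1=[P1,P2,P3] Q2=[]
t=6-7: P4@Q0 runs 1, rem=8, I/O yield, promote→Q0. Q0=[P4] Q1=[P1,P2,P3] Q2=[]
t=7-8: P4@Q0 runs 1, rem=7, I/O yield, promote→Q0. Q0=[P4] Q1=[P1,P2,P3] Q2=[]
t=8-9: P4@Q0 runs 1, rem=6, I/O yield, promote→Q0. Q0=[P4] Q1=[P1,P2,P3] Q2=[]
t=9-10: P4@Q0 runs 1, rem=5, I/O yield, promote→Q0. Q0=[P4] Q1=[P1,P2,P3] Q2=[]
t=10-11: P4@Q0 runs 1, rem=4, I/O yield, promote→Q0. Q0=[P4] Q1=[P1,P2,P3] Q2=[]
t=11-12: P4@Q0 runs 1, rem=3, I/O yield, promote→Q0. Q0=[P4] Q1=[P1,P2,P3] Q2=[]
t=12-13: P4@Q0 runs 1, rem=2, I/O yield, promote→Q0. Q0=[P4] Q1=[P1,P2,P3] Q2=[]
t=13-14: P4@Q0 runs 1, rem=1, I/O yield, promote→Q0. Q0=[P4] Q1=[P1,P2,P3] Q2=[]
t=14-15: P4@Q0 runs 1, rem=0, completes. Q0=[] Q1=[P1,P2,P3] Q2=[]
t=15-20: P1@Q1 runs 5, rem=2, quantum used, demote→Q2. Q0=[] Q1=[P2,P3] Q2=[P1]
t=20-23: P2@Q1 runs 3, rem=6, I/O yield, promote→Q0. Q0=[P2] Q1=[P3] Q2=[P1]
t=23-25: P2@Q0 runs 2, rem=4, quantum used, demote→Q1. Q0=[] Q1=[P3,P2] Q2=[P1]
t=25-29: P3@Q1 runs 4, rem=0, completes. Q0=[] Q1=[P2] Q2=[P1]
t=29-32: P2@Q1 runs 3, rem=1, I/O yield, promote→Q0. Q0=[P2] Q1=[] Q2=[P1]
t=32-33: P2@Q0 runs 1, rem=0, completes. Q0=[] Q1=[] Q2=[P1]
t=33-35: P1@Q2 runs 2, rem=0, completes. Q0=[] Q1=[] Q2=[]

Answer: 0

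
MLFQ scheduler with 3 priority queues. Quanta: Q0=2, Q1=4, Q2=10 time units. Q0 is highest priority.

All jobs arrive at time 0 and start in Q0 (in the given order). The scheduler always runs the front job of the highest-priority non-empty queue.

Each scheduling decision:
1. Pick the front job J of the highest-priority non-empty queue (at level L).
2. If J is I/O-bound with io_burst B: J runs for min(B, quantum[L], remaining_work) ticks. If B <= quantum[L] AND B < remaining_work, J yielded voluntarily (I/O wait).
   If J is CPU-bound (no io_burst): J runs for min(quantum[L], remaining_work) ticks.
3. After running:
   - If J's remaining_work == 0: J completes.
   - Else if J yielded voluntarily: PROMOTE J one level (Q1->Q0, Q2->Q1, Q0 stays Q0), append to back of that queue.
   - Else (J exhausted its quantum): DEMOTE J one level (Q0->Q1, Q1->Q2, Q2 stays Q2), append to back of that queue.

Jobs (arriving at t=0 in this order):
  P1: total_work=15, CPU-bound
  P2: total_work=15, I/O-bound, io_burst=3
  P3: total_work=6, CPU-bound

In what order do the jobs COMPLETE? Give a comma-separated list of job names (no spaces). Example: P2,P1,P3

Answer: P3,P2,P1

Derivation:
t=0-2: P1@Q0 runs 2, rem=13, quantum used, demote→Q1. Q0=[P2,P3] Q1=[P1] Q2=[]
t=2-4: P2@Q0 runs 2, rem=13, quantum used, demote→Q1. Q0=[P3] Q1=[P1,P2] Q2=[]
t=4-6: P3@Q0 runs 2, rem=4, quantum used, demote→Q1. Q0=[] Q1=[P1,P2,P3] Q2=[]
t=6-10: P1@Q1 runs 4, rem=9, quantum used, demote→Q2. Q0=[] Q1=[P2,P3] Q2=[P1]
t=10-13: P2@Q1 runs 3, rem=10, I/O yield, promote→Q0. Q0=[P2] Q1=[P3] Q2=[P1]
t=13-15: P2@Q0 runs 2, rem=8, quantum used, demote→Q1. Q0=[] Q1=[P3,P2] Q2=[P1]
t=15-19: P3@Q1 runs 4, rem=0, completes. Q0=[] Q1=[P2] Q2=[P1]
t=19-22: P2@Q1 runs 3, rem=5, I/O yield, promote→Q0. Q0=[P2] Q1=[] Q2=[P1]
t=22-24: P2@Q0 runs 2, rem=3, quantum used, demote→Q1. Q0=[] Q1=[P2] Q2=[P1]
t=24-27: P2@Q1 runs 3, rem=0, completes. Q0=[] Q1=[] Q2=[P1]
t=27-36: P1@Q2 runs 9, rem=0, completes. Q0=[] Q1=[] Q2=[]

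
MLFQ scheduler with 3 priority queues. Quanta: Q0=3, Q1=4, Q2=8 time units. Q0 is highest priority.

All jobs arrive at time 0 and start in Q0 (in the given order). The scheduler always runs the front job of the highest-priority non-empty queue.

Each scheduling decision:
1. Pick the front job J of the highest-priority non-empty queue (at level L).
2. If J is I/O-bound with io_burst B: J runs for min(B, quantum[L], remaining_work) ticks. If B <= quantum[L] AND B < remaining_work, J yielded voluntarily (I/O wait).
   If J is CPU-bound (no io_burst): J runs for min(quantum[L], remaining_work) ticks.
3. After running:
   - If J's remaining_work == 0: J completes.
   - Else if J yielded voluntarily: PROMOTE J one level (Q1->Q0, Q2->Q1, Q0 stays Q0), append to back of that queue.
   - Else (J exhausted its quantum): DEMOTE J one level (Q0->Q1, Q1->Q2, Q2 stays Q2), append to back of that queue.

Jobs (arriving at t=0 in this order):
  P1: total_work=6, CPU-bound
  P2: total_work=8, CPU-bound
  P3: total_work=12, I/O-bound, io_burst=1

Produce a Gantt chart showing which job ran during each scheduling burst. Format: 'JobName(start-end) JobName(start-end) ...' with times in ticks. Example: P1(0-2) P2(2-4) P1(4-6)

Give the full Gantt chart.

Answer: P1(0-3) P2(3-6) P3(6-7) P3(7-8) P3(8-9) P3(9-10) P3(10-11) P3(11-12) P3(12-13) P3(13-14) P3(14-15) P3(15-16) P3(16-17) P3(17-18) P1(18-21) P2(21-25) P2(25-26)

Derivation:
t=0-3: P1@Q0 runs 3, rem=3, quantum used, demote→Q1. Q0=[P2,P3] Q1=[P1] Q2=[]
t=3-6: P2@Q0 runs 3, rem=5, quantum used, demote→Q1. Q0=[P3] Q1=[P1,P2] Q2=[]
t=6-7: P3@Q0 runs 1, rem=11, I/O yield, promote→Q0. Q0=[P3] Q1=[P1,P2] Q2=[]
t=7-8: P3@Q0 runs 1, rem=10, I/O yield, promote→Q0. Q0=[P3] Q1=[P1,P2] Q2=[]
t=8-9: P3@Q0 runs 1, rem=9, I/O yield, promote→Q0. Q0=[P3] Q1=[P1,P2] Q2=[]
t=9-10: P3@Q0 runs 1, rem=8, I/O yield, promote→Q0. Q0=[P3] Q1=[P1,P2] Q2=[]
t=10-11: P3@Q0 runs 1, rem=7, I/O yield, promote→Q0. Q0=[P3] Q1=[P1,P2] Q2=[]
t=11-12: P3@Q0 runs 1, rem=6, I/O yield, promote→Q0. Q0=[P3] Q1=[P1,P2] Q2=[]
t=12-13: P3@Q0 runs 1, rem=5, I/O yield, promote→Q0. Q0=[P3] Q1=[P1,P2] Q2=[]
t=13-14: P3@Q0 runs 1, rem=4, I/O yield, promote→Q0. Q0=[P3] Q1=[P1,P2] Q2=[]
t=14-15: P3@Q0 runs 1, rem=3, I/O yield, promote→Q0. Q0=[P3] Q1=[P1,P2] Q2=[]
t=15-16: P3@Q0 runs 1, rem=2, I/O yield, promote→Q0. Q0=[P3] Q1=[P1,P2] Q2=[]
t=16-17: P3@Q0 runs 1, rem=1, I/O yield, promote→Q0. Q0=[P3] Q1=[P1,P2] Q2=[]
t=17-18: P3@Q0 runs 1, rem=0, completes. Q0=[] Q1=[P1,P2] Q2=[]
t=18-21: P1@Q1 runs 3, rem=0, completes. Q0=[] Q1=[P2] Q2=[]
t=21-25: P2@Q1 runs 4, rem=1, quantum used, demote→Q2. Q0=[] Q1=[] Q2=[P2]
t=25-26: P2@Q2 runs 1, rem=0, completes. Q0=[] Q1=[] Q2=[]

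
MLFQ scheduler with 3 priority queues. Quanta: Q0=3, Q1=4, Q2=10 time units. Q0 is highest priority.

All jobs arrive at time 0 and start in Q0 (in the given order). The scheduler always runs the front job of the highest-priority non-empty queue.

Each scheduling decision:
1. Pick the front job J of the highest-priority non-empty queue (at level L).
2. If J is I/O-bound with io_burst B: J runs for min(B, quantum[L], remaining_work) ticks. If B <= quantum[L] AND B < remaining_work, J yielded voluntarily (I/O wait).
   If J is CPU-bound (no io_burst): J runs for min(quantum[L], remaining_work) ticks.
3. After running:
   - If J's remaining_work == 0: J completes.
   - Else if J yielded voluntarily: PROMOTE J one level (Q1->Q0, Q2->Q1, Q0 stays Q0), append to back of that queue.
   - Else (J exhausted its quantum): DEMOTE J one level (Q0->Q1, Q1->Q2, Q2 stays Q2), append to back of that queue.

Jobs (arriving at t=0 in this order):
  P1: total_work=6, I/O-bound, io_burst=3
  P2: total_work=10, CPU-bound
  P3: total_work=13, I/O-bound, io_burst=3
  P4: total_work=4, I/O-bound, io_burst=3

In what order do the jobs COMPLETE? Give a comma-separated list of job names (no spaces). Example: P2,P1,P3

t=0-3: P1@Q0 runs 3, rem=3, I/O yield, promote→Q0. Q0=[P2,P3,P4,P1] Q1=[] Q2=[]
t=3-6: P2@Q0 runs 3, rem=7, quantum used, demote→Q1. Q0=[P3,P4,P1] Q1=[P2] Q2=[]
t=6-9: P3@Q0 runs 3, rem=10, I/O yield, promote→Q0. Q0=[P4,P1,P3] Q1=[P2] Q2=[]
t=9-12: P4@Q0 runs 3, rem=1, I/O yield, promote→Q0. Q0=[P1,P3,P4] Q1=[P2] Q2=[]
t=12-15: P1@Q0 runs 3, rem=0, completes. Q0=[P3,P4] Q1=[P2] Q2=[]
t=15-18: P3@Q0 runs 3, rem=7, I/O yield, promote→Q0. Q0=[P4,P3] Q1=[P2] Q2=[]
t=18-19: P4@Q0 runs 1, rem=0, completes. Q0=[P3] Q1=[P2] Q2=[]
t=19-22: P3@Q0 runs 3, rem=4, I/O yield, promote→Q0. Q0=[P3] Q1=[P2] Q2=[]
t=22-25: P3@Q0 runs 3, rem=1, I/O yield, promote→Q0. Q0=[P3] Q1=[P2] Q2=[]
t=25-26: P3@Q0 runs 1, rem=0, completes. Q0=[] Q1=[P2] Q2=[]
t=26-30: P2@Q1 runs 4, rem=3, quantum used, demote→Q2. Q0=[] Q1=[] Q2=[P2]
t=30-33: P2@Q2 runs 3, rem=0, completes. Q0=[] Q1=[] Q2=[]

Answer: P1,P4,P3,P2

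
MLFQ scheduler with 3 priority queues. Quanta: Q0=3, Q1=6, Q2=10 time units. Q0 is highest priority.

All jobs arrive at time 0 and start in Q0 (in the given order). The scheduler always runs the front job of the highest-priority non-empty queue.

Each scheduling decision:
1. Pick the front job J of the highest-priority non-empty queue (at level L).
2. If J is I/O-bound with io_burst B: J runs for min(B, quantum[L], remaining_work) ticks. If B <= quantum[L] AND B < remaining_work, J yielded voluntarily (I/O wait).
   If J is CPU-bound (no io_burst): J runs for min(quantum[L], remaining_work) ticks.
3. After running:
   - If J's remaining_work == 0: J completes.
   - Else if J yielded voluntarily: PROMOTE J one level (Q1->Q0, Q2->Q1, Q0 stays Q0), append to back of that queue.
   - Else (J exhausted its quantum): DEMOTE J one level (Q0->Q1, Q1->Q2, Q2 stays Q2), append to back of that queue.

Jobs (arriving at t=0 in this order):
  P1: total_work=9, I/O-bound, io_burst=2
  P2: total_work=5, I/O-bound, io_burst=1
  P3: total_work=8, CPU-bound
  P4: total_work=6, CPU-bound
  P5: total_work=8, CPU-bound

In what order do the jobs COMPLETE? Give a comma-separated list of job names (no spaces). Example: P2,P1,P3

t=0-2: P1@Q0 runs 2, rem=7, I/O yield, promote→Q0. Q0=[P2,P3,P4,P5,P1] Q1=[] Q2=[]
t=2-3: P2@Q0 runs 1, rem=4, I/O yield, promote→Q0. Q0=[P3,P4,P5,P1,P2] Q1=[] Q2=[]
t=3-6: P3@Q0 runs 3, rem=5, quantum used, demote→Q1. Q0=[P4,P5,P1,P2] Q1=[P3] Q2=[]
t=6-9: P4@Q0 runs 3, rem=3, quantum used, demote→Q1. Q0=[P5,P1,P2] Q1=[P3,P4] Q2=[]
t=9-12: P5@Q0 runs 3, rem=5, quantum used, demote→Q1. Q0=[P1,P2] Q1=[P3,P4,P5] Q2=[]
t=12-14: P1@Q0 runs 2, rem=5, I/O yield, promote→Q0. Q0=[P2,P1] Q1=[P3,P4,P5] Q2=[]
t=14-15: P2@Q0 runs 1, rem=3, I/O yield, promote→Q0. Q0=[P1,P2] Q1=[P3,P4,P5] Q2=[]
t=15-17: P1@Q0 runs 2, rem=3, I/O yield, promote→Q0. Q0=[P2,P1] Q1=[P3,P4,P5] Q2=[]
t=17-18: P2@Q0 runs 1, rem=2, I/O yield, promote→Q0. Q0=[P1,P2] Q1=[P3,P4,P5] Q2=[]
t=18-20: P1@Q0 runs 2, rem=1, I/O yield, promote→Q0. Q0=[P2,P1] Q1=[P3,P4,P5] Q2=[]
t=20-21: P2@Q0 runs 1, rem=1, I/O yield, promote→Q0. Q0=[P1,P2] Q1=[P3,P4,P5] Q2=[]
t=21-22: P1@Q0 runs 1, rem=0, completes. Q0=[P2] Q1=[P3,P4,P5] Q2=[]
t=22-23: P2@Q0 runs 1, rem=0, completes. Q0=[] Q1=[P3,P4,P5] Q2=[]
t=23-28: P3@Q1 runs 5, rem=0, completes. Q0=[] Q1=[P4,P5] Q2=[]
t=28-31: P4@Q1 runs 3, rem=0, completes. Q0=[] Q1=[P5] Q2=[]
t=31-36: P5@Q1 runs 5, rem=0, completes. Q0=[] Q1=[] Q2=[]

Answer: P1,P2,P3,P4,P5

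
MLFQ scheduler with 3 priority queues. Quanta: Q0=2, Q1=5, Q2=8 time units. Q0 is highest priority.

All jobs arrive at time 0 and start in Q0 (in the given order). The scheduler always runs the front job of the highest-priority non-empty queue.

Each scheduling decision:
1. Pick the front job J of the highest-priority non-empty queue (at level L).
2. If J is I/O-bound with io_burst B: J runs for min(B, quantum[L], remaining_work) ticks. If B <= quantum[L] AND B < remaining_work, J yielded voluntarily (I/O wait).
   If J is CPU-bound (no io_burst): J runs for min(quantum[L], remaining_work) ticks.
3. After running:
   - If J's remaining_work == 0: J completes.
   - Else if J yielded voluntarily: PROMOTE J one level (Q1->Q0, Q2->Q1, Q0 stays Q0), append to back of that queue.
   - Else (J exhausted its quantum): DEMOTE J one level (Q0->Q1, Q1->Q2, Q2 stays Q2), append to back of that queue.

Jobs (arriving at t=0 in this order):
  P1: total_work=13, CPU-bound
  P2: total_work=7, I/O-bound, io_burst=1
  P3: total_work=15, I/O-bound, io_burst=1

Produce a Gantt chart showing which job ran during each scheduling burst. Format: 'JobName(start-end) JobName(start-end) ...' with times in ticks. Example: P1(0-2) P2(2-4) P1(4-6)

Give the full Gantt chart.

t=0-2: P1@Q0 runs 2, rem=11, quantum used, demote→Q1. Q0=[P2,P3] Q1=[P1] Q2=[]
t=2-3: P2@Q0 runs 1, rem=6, I/O yield, promote→Q0. Q0=[P3,P2] Q1=[P1] Q2=[]
t=3-4: P3@Q0 runs 1, rem=14, I/O yield, promote→Q0. Q0=[P2,P3] Q1=[P1] Q2=[]
t=4-5: P2@Q0 runs 1, rem=5, I/O yield, promote→Q0. Q0=[P3,P2] Q1=[P1] Q2=[]
t=5-6: P3@Q0 runs 1, rem=13, I/O yield, promote→Q0. Q0=[P2,P3] Q1=[P1] Q2=[]
t=6-7: P2@Q0 runs 1, rem=4, I/O yield, promote→Q0. Q0=[P3,P2] Q1=[P1] Q2=[]
t=7-8: P3@Q0 runs 1, rem=12, I/O yield, promote→Q0. Q0=[P2,P3] Q1=[P1] Q2=[]
t=8-9: P2@Q0 runs 1, rem=3, I/O yield, promote→Q0. Q0=[P3,P2] Q1=[P1] Q2=[]
t=9-10: P3@Q0 runs 1, rem=11, I/O yield, promote→Q0. Q0=[P2,P3] Q1=[P1] Q2=[]
t=10-11: P2@Q0 runs 1, rem=2, I/O yield, promote→Q0. Q0=[P3,P2] Q1=[P1] Q2=[]
t=11-12: P3@Q0 runs 1, rem=10, I/O yield, promote→Q0. Q0=[P2,P3] Q1=[P1] Q2=[]
t=12-13: P2@Q0 runs 1, rem=1, I/O yield, promote→Q0. Q0=[P3,P2] Q1=[P1] Q2=[]
t=13-14: P3@Q0 runs 1, rem=9, I/O yield, promote→Q0. Q0=[P2,P3] Q1=[P1] Q2=[]
t=14-15: P2@Q0 runs 1, rem=0, completes. Q0=[P3] Q1=[P1] Q2=[]
t=15-16: P3@Q0 runs 1, rem=8, I/O yield, promote→Q0. Q0=[P3] Q1=[P1] Q2=[]
t=16-17: P3@Q0 runs 1, rem=7, I/O yield, promote→Q0. Q0=[P3] Q1=[P1] Q2=[]
t=17-18: P3@Q0 runs 1, rem=6, I/O yield, promote→Q0. Q0=[P3] Q1=[P1] Q2=[]
t=18-19: P3@Q0 runs 1, rem=5, I/O yield, promote→Q0. Q0=[P3] Q1=[P1] Q2=[]
t=19-20: P3@Q0 runs 1, rem=4, I/O yield, promote→Q0. Q0=[P3] Q1=[P1] Q2=[]
t=20-21: P3@Q0 runs 1, rem=3, I/O yield, promote→Q0. Q0=[P3] Q1=[P1] Q2=[]
t=21-22: P3@Q0 runs 1, rem=2, I/O yield, promote→Q0. Q0=[P3] Q1=[P1] Q2=[]
t=22-23: P3@Q0 runs 1, rem=1, I/O yield, promote→Q0. Q0=[P3] Q1=[P1] Q2=[]
t=23-24: P3@Q0 runs 1, rem=0, completes. Q0=[] Q1=[P1] Q2=[]
t=24-29: P1@Q1 runs 5, rem=6, quantum used, demote→Q2. Q0=[] Q1=[] Q2=[P1]
t=29-35: P1@Q2 runs 6, rem=0, completes. Q0=[] Q1=[] Q2=[]

Answer: P1(0-2) P2(2-3) P3(3-4) P2(4-5) P3(5-6) P2(6-7) P3(7-8) P2(8-9) P3(9-10) P2(10-11) P3(11-12) P2(12-13) P3(13-14) P2(14-15) P3(15-16) P3(16-17) P3(17-18) P3(18-19) P3(19-20) P3(20-21) P3(21-22) P3(22-23) P3(23-24) P1(24-29) P1(29-35)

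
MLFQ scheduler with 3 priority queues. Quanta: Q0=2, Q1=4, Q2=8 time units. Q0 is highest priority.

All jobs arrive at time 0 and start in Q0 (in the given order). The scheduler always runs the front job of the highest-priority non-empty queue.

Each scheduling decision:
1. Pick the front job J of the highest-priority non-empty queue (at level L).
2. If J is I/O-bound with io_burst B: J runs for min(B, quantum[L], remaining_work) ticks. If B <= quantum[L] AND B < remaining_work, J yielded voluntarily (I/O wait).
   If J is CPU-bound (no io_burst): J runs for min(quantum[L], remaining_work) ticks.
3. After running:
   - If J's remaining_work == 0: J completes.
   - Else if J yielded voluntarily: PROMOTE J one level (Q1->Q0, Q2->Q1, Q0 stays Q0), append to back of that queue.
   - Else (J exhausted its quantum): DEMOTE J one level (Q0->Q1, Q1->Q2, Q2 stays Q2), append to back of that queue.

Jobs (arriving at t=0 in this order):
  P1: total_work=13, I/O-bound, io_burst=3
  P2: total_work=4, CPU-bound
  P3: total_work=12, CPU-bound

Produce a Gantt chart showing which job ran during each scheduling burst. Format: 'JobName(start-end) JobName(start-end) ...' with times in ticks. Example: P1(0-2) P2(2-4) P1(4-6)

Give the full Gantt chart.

Answer: P1(0-2) P2(2-4) P3(4-6) P1(6-9) P1(9-11) P2(11-13) P3(13-17) P1(17-20) P1(20-22) P1(22-23) P3(23-29)

Derivation:
t=0-2: P1@Q0 runs 2, rem=11, quantum used, demote→Q1. Q0=[P2,P3] Q1=[P1] Q2=[]
t=2-4: P2@Q0 runs 2, rem=2, quantum used, demote→Q1. Q0=[P3] Q1=[P1,P2] Q2=[]
t=4-6: P3@Q0 runs 2, rem=10, quantum used, demote→Q1. Q0=[] Q1=[P1,P2,P3] Q2=[]
t=6-9: P1@Q1 runs 3, rem=8, I/O yield, promote→Q0. Q0=[P1] Q1=[P2,P3] Q2=[]
t=9-11: P1@Q0 runs 2, rem=6, quantum used, demote→Q1. Q0=[] Q1=[P2,P3,P1] Q2=[]
t=11-13: P2@Q1 runs 2, rem=0, completes. Q0=[] Q1=[P3,P1] Q2=[]
t=13-17: P3@Q1 runs 4, rem=6, quantum used, demote→Q2. Q0=[] Q1=[P1] Q2=[P3]
t=17-20: P1@Q1 runs 3, rem=3, I/O yield, promote→Q0. Q0=[P1] Q1=[] Q2=[P3]
t=20-22: P1@Q0 runs 2, rem=1, quantum used, demote→Q1. Q0=[] Q1=[P1] Q2=[P3]
t=22-23: P1@Q1 runs 1, rem=0, completes. Q0=[] Q1=[] Q2=[P3]
t=23-29: P3@Q2 runs 6, rem=0, completes. Q0=[] Q1=[] Q2=[]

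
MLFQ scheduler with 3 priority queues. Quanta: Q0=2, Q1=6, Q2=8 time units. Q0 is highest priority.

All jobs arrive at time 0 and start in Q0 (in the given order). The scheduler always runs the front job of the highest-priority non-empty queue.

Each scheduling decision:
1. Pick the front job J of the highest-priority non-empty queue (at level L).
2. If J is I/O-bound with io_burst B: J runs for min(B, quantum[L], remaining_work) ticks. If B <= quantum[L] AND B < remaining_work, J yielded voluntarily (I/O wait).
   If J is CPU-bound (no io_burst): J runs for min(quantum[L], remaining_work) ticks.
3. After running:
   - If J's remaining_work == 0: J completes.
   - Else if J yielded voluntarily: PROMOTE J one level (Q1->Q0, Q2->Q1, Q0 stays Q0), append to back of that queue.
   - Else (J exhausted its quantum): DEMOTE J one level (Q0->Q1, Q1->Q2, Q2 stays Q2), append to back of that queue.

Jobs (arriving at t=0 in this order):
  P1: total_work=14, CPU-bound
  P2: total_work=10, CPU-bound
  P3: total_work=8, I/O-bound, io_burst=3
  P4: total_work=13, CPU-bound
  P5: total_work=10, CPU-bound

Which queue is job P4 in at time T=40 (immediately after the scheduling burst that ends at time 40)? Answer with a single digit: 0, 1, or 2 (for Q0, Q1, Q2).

t=0-2: P1@Q0 runs 2, rem=12, quantum used, demote→Q1. Q0=[P2,P3,P4,P5] Q1=[P1] Q2=[]
t=2-4: P2@Q0 runs 2, rem=8, quantum used, demote→Q1. Q0=[P3,P4,P5] Q1=[P1,P2] Q2=[]
t=4-6: P3@Q0 runs 2, rem=6, quantum used, demote→Q1. Q0=[P4,P5] Q1=[P1,P2,P3] Q2=[]
t=6-8: P4@Q0 runs 2, rem=11, quantum used, demote→Q1. Q0=[P5] Q1=[P1,P2,P3,P4] Q2=[]
t=8-10: P5@Q0 runs 2, rem=8, quantum used, demote→Q1. Q0=[] Q1=[P1,P2,P3,P4,P5] Q2=[]
t=10-16: P1@Q1 runs 6, rem=6, quantum used, demote→Q2. Q0=[] Q1=[P2,P3,P4,P5] Q2=[P1]
t=16-22: P2@Q1 runs 6, rem=2, quantum used, demote→Q2. Q0=[] Q1=[P3,P4,P5] Q2=[P1,P2]
t=22-25: P3@Q1 runs 3, rem=3, I/O yield, promote→Q0. Q0=[P3] Q1=[P4,P5] Q2=[P1,P2]
t=25-27: P3@Q0 runs 2, rem=1, quantum used, demote→Q1. Q0=[] Q1=[P4,P5,P3] Q2=[P1,P2]
t=27-33: P4@Q1 runs 6, rem=5, quantum used, demote→Q2. Q0=[] Q1=[P5,P3] Q2=[P1,P2,P4]
t=33-39: P5@Q1 runs 6, rem=2, quantum used, demote→Q2. Q0=[] Q1=[P3] Q2=[P1,P2,P4,P5]
t=39-40: P3@Q1 runs 1, rem=0, completes. Q0=[] Q1=[] Q2=[P1,P2,P4,P5]
t=40-46: P1@Q2 runs 6, rem=0, completes. Q0=[] Q1=[] Q2=[P2,P4,P5]
t=46-48: P2@Q2 runs 2, rem=0, completes. Q0=[] Q1=[] Q2=[P4,P5]
t=48-53: P4@Q2 runs 5, rem=0, completes. Q0=[] Q1=[] Q2=[P5]
t=53-55: P5@Q2 runs 2, rem=0, completes. Q0=[] Q1=[] Q2=[]

Answer: 2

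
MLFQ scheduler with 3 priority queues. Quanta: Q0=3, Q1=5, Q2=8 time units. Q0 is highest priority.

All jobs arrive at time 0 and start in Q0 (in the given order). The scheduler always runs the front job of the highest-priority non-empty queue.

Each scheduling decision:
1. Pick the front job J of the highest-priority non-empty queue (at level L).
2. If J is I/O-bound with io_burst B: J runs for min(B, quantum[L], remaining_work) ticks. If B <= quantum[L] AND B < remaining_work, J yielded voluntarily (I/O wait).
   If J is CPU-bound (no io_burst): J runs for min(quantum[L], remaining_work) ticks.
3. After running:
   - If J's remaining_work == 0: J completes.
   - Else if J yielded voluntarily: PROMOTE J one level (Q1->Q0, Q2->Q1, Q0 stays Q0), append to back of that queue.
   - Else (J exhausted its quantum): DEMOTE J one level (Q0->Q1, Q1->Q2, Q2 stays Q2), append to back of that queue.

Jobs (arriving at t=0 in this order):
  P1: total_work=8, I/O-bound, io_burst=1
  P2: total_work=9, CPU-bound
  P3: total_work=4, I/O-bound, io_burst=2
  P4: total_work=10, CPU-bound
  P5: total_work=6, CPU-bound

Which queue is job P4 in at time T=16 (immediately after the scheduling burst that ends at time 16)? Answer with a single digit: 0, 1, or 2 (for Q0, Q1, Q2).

Answer: 1

Derivation:
t=0-1: P1@Q0 runs 1, rem=7, I/O yield, promote→Q0. Q0=[P2,P3,P4,P5,P1] Q1=[] Q2=[]
t=1-4: P2@Q0 runs 3, rem=6, quantum used, demote→Q1. Q0=[P3,P4,P5,P1] Q1=[P2] Q2=[]
t=4-6: P3@Q0 runs 2, rem=2, I/O yield, promote→Q0. Q0=[P4,P5,P1,P3] Q1=[P2] Q2=[]
t=6-9: P4@Q0 runs 3, rem=7, quantum used, demote→Q1. Q0=[P5,P1,P3] Q1=[P2,P4] Q2=[]
t=9-12: P5@Q0 runs 3, rem=3, quantum used, demote→Q1. Q0=[P1,P3] Q1=[P2,P4,P5] Q2=[]
t=12-13: P1@Q0 runs 1, rem=6, I/O yield, promote→Q0. Q0=[P3,P1] Q1=[P2,P4,P5] Q2=[]
t=13-15: P3@Q0 runs 2, rem=0, completes. Q0=[P1] Q1=[P2,P4,P5] Q2=[]
t=15-16: P1@Q0 runs 1, rem=5, I/O yield, promote→Q0. Q0=[P1] Q1=[P2,P4,P5] Q2=[]
t=16-17: P1@Q0 runs 1, rem=4, I/O yield, promote→Q0. Q0=[P1] Q1=[P2,P4,P5] Q2=[]
t=17-18: P1@Q0 runs 1, rem=3, I/O yield, promote→Q0. Q0=[P1] Q1=[P2,P4,P5] Q2=[]
t=18-19: P1@Q0 runs 1, rem=2, I/O yield, promote→Q0. Q0=[P1] Q1=[P2,P4,P5] Q2=[]
t=19-20: P1@Q0 runs 1, rem=1, I/O yield, promote→Q0. Q0=[P1] Q1=[P2,P4,P5] Q2=[]
t=20-21: P1@Q0 runs 1, rem=0, completes. Q0=[] Q1=[P2,P4,P5] Q2=[]
t=21-26: P2@Q1 runs 5, rem=1, quantum used, demote→Q2. Q0=[] Q1=[P4,P5] Q2=[P2]
t=26-31: P4@Q1 runs 5, rem=2, quantum used, demote→Q2. Q0=[] Q1=[P5] Q2=[P2,P4]
t=31-34: P5@Q1 runs 3, rem=0, completes. Q0=[] Q1=[] Q2=[P2,P4]
t=34-35: P2@Q2 runs 1, rem=0, completes. Q0=[] Q1=[] Q2=[P4]
t=35-37: P4@Q2 runs 2, rem=0, completes. Q0=[] Q1=[] Q2=[]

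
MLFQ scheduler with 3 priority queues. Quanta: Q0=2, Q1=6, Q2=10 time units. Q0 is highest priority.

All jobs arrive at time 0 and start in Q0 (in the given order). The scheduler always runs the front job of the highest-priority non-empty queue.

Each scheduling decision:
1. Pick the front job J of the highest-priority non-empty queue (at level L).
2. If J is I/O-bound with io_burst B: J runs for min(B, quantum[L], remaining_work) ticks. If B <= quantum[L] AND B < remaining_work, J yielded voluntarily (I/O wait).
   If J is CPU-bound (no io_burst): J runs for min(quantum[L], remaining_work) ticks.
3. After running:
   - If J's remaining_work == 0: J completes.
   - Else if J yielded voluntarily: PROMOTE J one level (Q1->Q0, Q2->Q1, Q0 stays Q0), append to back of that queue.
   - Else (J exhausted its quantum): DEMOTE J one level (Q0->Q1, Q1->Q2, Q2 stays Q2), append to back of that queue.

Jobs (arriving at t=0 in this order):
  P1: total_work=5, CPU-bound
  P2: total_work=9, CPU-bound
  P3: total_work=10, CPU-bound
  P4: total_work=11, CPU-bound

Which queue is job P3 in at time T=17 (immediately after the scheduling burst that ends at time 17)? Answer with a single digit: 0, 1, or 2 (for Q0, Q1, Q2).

t=0-2: P1@Q0 runs 2, rem=3, quantum used, demote→Q1. Q0=[P2,P3,P4] Q1=[P1] Q2=[]
t=2-4: P2@Q0 runs 2, rem=7, quantum used, demote→Q1. Q0=[P3,P4] Q1=[P1,P2] Q2=[]
t=4-6: P3@Q0 runs 2, rem=8, quantum used, demote→Q1. Q0=[P4] Q1=[P1,P2,P3] Q2=[]
t=6-8: P4@Q0 runs 2, rem=9, quantum used, demote→Q1. Q0=[] Q1=[P1,P2,P3,P4] Q2=[]
t=8-11: P1@Q1 runs 3, rem=0, completes. Q0=[] Q1=[P2,P3,P4] Q2=[]
t=11-17: P2@Q1 runs 6, rem=1, quantum used, demote→Q2. Q0=[] Q1=[P3,P4] Q2=[P2]
t=17-23: P3@Q1 runs 6, rem=2, quantum used, demote→Q2. Q0=[] Q1=[P4] Q2=[P2,P3]
t=23-29: P4@Q1 runs 6, rem=3, quantum used, demote→Q2. Q0=[] Q1=[] Q2=[P2,P3,P4]
t=29-30: P2@Q2 runs 1, rem=0, completes. Q0=[] Q1=[] Q2=[P3,P4]
t=30-32: P3@Q2 runs 2, rem=0, completes. Q0=[] Q1=[] Q2=[P4]
t=32-35: P4@Q2 runs 3, rem=0, completes. Q0=[] Q1=[] Q2=[]

Answer: 1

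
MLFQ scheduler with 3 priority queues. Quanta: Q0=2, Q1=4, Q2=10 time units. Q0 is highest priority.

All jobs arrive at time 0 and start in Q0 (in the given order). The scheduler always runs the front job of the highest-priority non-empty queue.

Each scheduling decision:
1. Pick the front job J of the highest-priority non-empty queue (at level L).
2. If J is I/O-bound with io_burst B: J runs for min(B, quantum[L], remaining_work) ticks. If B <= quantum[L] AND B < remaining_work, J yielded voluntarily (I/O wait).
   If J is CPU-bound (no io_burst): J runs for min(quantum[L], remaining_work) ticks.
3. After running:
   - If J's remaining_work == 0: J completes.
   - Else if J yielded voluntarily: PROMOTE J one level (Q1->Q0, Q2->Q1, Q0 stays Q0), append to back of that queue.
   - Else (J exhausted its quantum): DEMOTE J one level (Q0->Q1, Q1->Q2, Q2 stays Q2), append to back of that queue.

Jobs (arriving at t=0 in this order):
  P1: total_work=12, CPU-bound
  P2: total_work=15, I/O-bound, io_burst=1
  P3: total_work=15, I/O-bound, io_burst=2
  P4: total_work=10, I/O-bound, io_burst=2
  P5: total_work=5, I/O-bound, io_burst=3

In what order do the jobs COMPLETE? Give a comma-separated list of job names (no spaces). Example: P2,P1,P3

t=0-2: P1@Q0 runs 2, rem=10, quantum used, demote→Q1. Q0=[P2,P3,P4,P5] Q1=[P1] Q2=[]
t=2-3: P2@Q0 runs 1, rem=14, I/O yield, promote→Q0. Q0=[P3,P4,P5,P2] Q1=[P1] Q2=[]
t=3-5: P3@Q0 runs 2, rem=13, I/O yield, promote→Q0. Q0=[P4,P5,P2,P3] Q1=[P1] Q2=[]
t=5-7: P4@Q0 runs 2, rem=8, I/O yield, promote→Q0. Q0=[P5,P2,P3,P4] Q1=[P1] Q2=[]
t=7-9: P5@Q0 runs 2, rem=3, quantum used, demote→Q1. Q0=[P2,P3,P4] Q1=[P1,P5] Q2=[]
t=9-10: P2@Q0 runs 1, rem=13, I/O yield, promote→Q0. Q0=[P3,P4,P2] Q1=[P1,P5] Q2=[]
t=10-12: P3@Q0 runs 2, rem=11, I/O yield, promote→Q0. Q0=[P4,P2,P3] Q1=[P1,P5] Q2=[]
t=12-14: P4@Q0 runs 2, rem=6, I/O yield, promote→Q0. Q0=[P2,P3,P4] Q1=[P1,P5] Q2=[]
t=14-15: P2@Q0 runs 1, rem=12, I/O yield, promote→Q0. Q0=[P3,P4,P2] Q1=[P1,P5] Q2=[]
t=15-17: P3@Q0 runs 2, rem=9, I/O yield, promote→Q0. Q0=[P4,P2,P3] Q1=[P1,P5] Q2=[]
t=17-19: P4@Q0 runs 2, rem=4, I/O yield, promote→Q0. Q0=[P2,P3,P4] Q1=[P1,P5] Q2=[]
t=19-20: P2@Q0 runs 1, rem=11, I/O yield, promote→Q0. Q0=[P3,P4,P2] Q1=[P1,P5] Q2=[]
t=20-22: P3@Q0 runs 2, rem=7, I/O yield, promote→Q0. Q0=[P4,P2,P3] Q1=[P1,P5] Q2=[]
t=22-24: P4@Q0 runs 2, rem=2, I/O yield, promote→Q0. Q0=[P2,P3,P4] Q1=[P1,P5] Q2=[]
t=24-25: P2@Q0 runs 1, rem=10, I/O yield, promote→Q0. Q0=[P3,P4,P2] Q1=[P1,P5] Q2=[]
t=25-27: P3@Q0 runs 2, rem=5, I/O yield, promote→Q0. Q0=[P4,P2,P3] Q1=[P1,P5] Q2=[]
t=27-29: P4@Q0 runs 2, rem=0, completes. Q0=[P2,P3] Q1=[P1,P5] Q2=[]
t=29-30: P2@Q0 runs 1, rem=9, I/O yield, promote→Q0. Q0=[P3,P2] Q1=[P1,P5] Q2=[]
t=30-32: P3@Q0 runs 2, rem=3, I/O yield, promote→Q0. Q0=[P2,P3] Q1=[P1,P5] Q2=[]
t=32-33: P2@Q0 runs 1, rem=8, I/O yield, promote→Q0. Q0=[P3,P2] Q1=[P1,P5] Q2=[]
t=33-35: P3@Q0 runs 2, rem=1, I/O yield, promote→Q0. Q0=[P2,P3] Q1=[P1,P5] Q2=[]
t=35-36: P2@Q0 runs 1, rem=7, I/O yield, promote→Q0. Q0=[P3,P2] Q1=[P1,P5] Q2=[]
t=36-37: P3@Q0 runs 1, rem=0, completes. Q0=[P2] Q1=[P1,P5] Q2=[]
t=37-38: P2@Q0 runs 1, rem=6, I/O yield, promote→Q0. Q0=[P2] Q1=[P1,P5] Q2=[]
t=38-39: P2@Q0 runs 1, rem=5, I/O yield, promote→Q0. Q0=[P2] Q1=[P1,P5] Q2=[]
t=39-40: P2@Q0 runs 1, rem=4, I/O yield, promote→Q0. Q0=[P2] Q1=[P1,P5] Q2=[]
t=40-41: P2@Q0 runs 1, rem=3, I/O yield, promote→Q0. Q0=[P2] Q1=[P1,P5] Q2=[]
t=41-42: P2@Q0 runs 1, rem=2, I/O yield, promote→Q0. Q0=[P2] Q1=[P1,P5] Q2=[]
t=42-43: P2@Q0 runs 1, rem=1, I/O yield, promote→Q0. Q0=[P2] Q1=[P1,P5] Q2=[]
t=43-44: P2@Q0 runs 1, rem=0, completes. Q0=[] Q1=[P1,P5] Q2=[]
t=44-48: P1@Q1 runs 4, rem=6, quantum used, demote→Q2. Q0=[] Q1=[P5] Q2=[P1]
t=48-51: P5@Q1 runs 3, rem=0, completes. Q0=[] Q1=[] Q2=[P1]
t=51-57: P1@Q2 runs 6, rem=0, completes. Q0=[] Q1=[] Q2=[]

Answer: P4,P3,P2,P5,P1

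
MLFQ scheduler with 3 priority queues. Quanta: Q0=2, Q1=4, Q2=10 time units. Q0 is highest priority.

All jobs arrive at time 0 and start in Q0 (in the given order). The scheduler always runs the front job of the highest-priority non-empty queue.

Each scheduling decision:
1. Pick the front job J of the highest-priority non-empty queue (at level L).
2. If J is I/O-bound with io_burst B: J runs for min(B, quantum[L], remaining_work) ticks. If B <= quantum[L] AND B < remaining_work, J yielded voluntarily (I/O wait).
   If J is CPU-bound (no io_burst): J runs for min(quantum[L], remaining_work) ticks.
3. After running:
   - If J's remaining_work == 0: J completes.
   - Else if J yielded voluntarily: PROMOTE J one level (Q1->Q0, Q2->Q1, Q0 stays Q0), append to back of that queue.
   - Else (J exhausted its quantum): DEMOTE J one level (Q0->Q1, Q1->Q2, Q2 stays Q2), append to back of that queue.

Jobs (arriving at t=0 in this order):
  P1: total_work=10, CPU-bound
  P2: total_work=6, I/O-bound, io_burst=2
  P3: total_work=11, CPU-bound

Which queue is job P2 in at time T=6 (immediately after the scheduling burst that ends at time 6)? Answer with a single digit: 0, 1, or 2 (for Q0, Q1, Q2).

Answer: 0

Derivation:
t=0-2: P1@Q0 runs 2, rem=8, quantum used, demote→Q1. Q0=[P2,P3] Q1=[P1] Q2=[]
t=2-4: P2@Q0 runs 2, rem=4, I/O yield, promote→Q0. Q0=[P3,P2] Q1=[P1] Q2=[]
t=4-6: P3@Q0 runs 2, rem=9, quantum used, demote→Q1. Q0=[P2] Q1=[P1,P3] Q2=[]
t=6-8: P2@Q0 runs 2, rem=2, I/O yield, promote→Q0. Q0=[P2] Q1=[P1,P3] Q2=[]
t=8-10: P2@Q0 runs 2, rem=0, completes. Q0=[] Q1=[P1,P3] Q2=[]
t=10-14: P1@Q1 runs 4, rem=4, quantum used, demote→Q2. Q0=[] Q1=[P3] Q2=[P1]
t=14-18: P3@Q1 runs 4, rem=5, quantum used, demote→Q2. Q0=[] Q1=[] Q2=[P1,P3]
t=18-22: P1@Q2 runs 4, rem=0, completes. Q0=[] Q1=[] Q2=[P3]
t=22-27: P3@Q2 runs 5, rem=0, completes. Q0=[] Q1=[] Q2=[]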